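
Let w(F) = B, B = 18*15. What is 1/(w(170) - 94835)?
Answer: -1/94565 ≈ -1.0575e-5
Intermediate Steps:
B = 270
w(F) = 270
1/(w(170) - 94835) = 1/(270 - 94835) = 1/(-94565) = -1/94565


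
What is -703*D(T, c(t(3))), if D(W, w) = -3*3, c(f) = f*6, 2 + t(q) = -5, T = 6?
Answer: 6327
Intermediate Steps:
t(q) = -7 (t(q) = -2 - 5 = -7)
c(f) = 6*f
D(W, w) = -9
-703*D(T, c(t(3))) = -703*(-9) = 6327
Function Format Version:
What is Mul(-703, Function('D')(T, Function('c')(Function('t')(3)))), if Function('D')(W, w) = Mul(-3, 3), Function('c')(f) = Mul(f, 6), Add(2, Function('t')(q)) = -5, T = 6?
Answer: 6327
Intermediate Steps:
Function('t')(q) = -7 (Function('t')(q) = Add(-2, -5) = -7)
Function('c')(f) = Mul(6, f)
Function('D')(W, w) = -9
Mul(-703, Function('D')(T, Function('c')(Function('t')(3)))) = Mul(-703, -9) = 6327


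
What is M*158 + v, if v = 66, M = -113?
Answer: -17788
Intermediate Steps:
M*158 + v = -113*158 + 66 = -17854 + 66 = -17788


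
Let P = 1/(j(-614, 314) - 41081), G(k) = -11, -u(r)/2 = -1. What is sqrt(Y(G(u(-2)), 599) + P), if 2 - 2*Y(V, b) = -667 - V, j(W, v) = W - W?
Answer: 8*sqrt(8675567742)/41081 ≈ 18.138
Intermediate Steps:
u(r) = 2 (u(r) = -2*(-1) = 2)
j(W, v) = 0
Y(V, b) = 669/2 + V/2 (Y(V, b) = 1 - (-667 - V)/2 = 1 + (667/2 + V/2) = 669/2 + V/2)
P = -1/41081 (P = 1/(0 - 41081) = 1/(-41081) = -1/41081 ≈ -2.4342e-5)
sqrt(Y(G(u(-2)), 599) + P) = sqrt((669/2 + (1/2)*(-11)) - 1/41081) = sqrt((669/2 - 11/2) - 1/41081) = sqrt(329 - 1/41081) = sqrt(13515648/41081) = 8*sqrt(8675567742)/41081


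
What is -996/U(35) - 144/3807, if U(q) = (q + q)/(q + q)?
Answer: -421324/423 ≈ -996.04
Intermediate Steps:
U(q) = 1 (U(q) = (2*q)/((2*q)) = (2*q)*(1/(2*q)) = 1)
-996/U(35) - 144/3807 = -996/1 - 144/3807 = -996*1 - 144*1/3807 = -996 - 16/423 = -421324/423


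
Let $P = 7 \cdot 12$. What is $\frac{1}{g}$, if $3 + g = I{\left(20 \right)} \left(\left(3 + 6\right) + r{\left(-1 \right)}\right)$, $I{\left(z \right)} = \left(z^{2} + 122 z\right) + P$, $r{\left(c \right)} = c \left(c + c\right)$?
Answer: $\frac{1}{32161} \approx 3.1094 \cdot 10^{-5}$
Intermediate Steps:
$P = 84$
$r{\left(c \right)} = 2 c^{2}$ ($r{\left(c \right)} = c 2 c = 2 c^{2}$)
$I{\left(z \right)} = 84 + z^{2} + 122 z$ ($I{\left(z \right)} = \left(z^{2} + 122 z\right) + 84 = 84 + z^{2} + 122 z$)
$g = 32161$ ($g = -3 + \left(84 + 20^{2} + 122 \cdot 20\right) \left(\left(3 + 6\right) + 2 \left(-1\right)^{2}\right) = -3 + \left(84 + 400 + 2440\right) \left(9 + 2 \cdot 1\right) = -3 + 2924 \left(9 + 2\right) = -3 + 2924 \cdot 11 = -3 + 32164 = 32161$)
$\frac{1}{g} = \frac{1}{32161}$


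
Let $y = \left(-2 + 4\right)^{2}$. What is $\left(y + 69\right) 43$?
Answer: $3139$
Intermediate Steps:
$y = 4$ ($y = 2^{2} = 4$)
$\left(y + 69\right) 43 = \left(4 + 69\right) 43 = 73 \cdot 43 = 3139$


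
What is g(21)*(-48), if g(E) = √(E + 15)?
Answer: -288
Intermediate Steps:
g(E) = √(15 + E)
g(21)*(-48) = √(15 + 21)*(-48) = √36*(-48) = 6*(-48) = -288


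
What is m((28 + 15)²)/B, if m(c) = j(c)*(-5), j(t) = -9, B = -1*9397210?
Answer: -9/1879442 ≈ -4.7887e-6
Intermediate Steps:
B = -9397210
m(c) = 45 (m(c) = -9*(-5) = 45)
m((28 + 15)²)/B = 45/(-9397210) = 45*(-1/9397210) = -9/1879442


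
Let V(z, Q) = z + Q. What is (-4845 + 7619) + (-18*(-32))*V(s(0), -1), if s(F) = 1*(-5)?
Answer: -682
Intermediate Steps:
s(F) = -5
V(z, Q) = Q + z
(-4845 + 7619) + (-18*(-32))*V(s(0), -1) = (-4845 + 7619) + (-18*(-32))*(-1 - 5) = 2774 + 576*(-6) = 2774 - 3456 = -682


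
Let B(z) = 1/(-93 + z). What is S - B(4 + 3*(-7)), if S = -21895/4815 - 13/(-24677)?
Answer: -11861523089/2614034610 ≈ -4.5376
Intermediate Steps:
S = -108048064/23763951 (S = -21895*1/4815 - 13*(-1/24677) = -4379/963 + 13/24677 = -108048064/23763951 ≈ -4.5467)
S - B(4 + 3*(-7)) = -108048064/23763951 - 1/(-93 + (4 + 3*(-7))) = -108048064/23763951 - 1/(-93 + (4 - 21)) = -108048064/23763951 - 1/(-93 - 17) = -108048064/23763951 - 1/(-110) = -108048064/23763951 - 1*(-1/110) = -108048064/23763951 + 1/110 = -11861523089/2614034610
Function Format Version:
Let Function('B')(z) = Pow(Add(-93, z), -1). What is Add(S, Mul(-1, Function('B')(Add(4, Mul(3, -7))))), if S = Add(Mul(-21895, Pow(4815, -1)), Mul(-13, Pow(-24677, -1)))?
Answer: Rational(-11861523089, 2614034610) ≈ -4.5376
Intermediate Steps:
S = Rational(-108048064, 23763951) (S = Add(Mul(-21895, Rational(1, 4815)), Mul(-13, Rational(-1, 24677))) = Add(Rational(-4379, 963), Rational(13, 24677)) = Rational(-108048064, 23763951) ≈ -4.5467)
Add(S, Mul(-1, Function('B')(Add(4, Mul(3, -7))))) = Add(Rational(-108048064, 23763951), Mul(-1, Pow(Add(-93, Add(4, Mul(3, -7))), -1))) = Add(Rational(-108048064, 23763951), Mul(-1, Pow(Add(-93, Add(4, -21)), -1))) = Add(Rational(-108048064, 23763951), Mul(-1, Pow(Add(-93, -17), -1))) = Add(Rational(-108048064, 23763951), Mul(-1, Pow(-110, -1))) = Add(Rational(-108048064, 23763951), Mul(-1, Rational(-1, 110))) = Add(Rational(-108048064, 23763951), Rational(1, 110)) = Rational(-11861523089, 2614034610)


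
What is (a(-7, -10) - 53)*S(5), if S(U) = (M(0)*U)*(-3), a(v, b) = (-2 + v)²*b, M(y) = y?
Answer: 0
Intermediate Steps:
a(v, b) = b*(-2 + v)²
S(U) = 0 (S(U) = (0*U)*(-3) = 0*(-3) = 0)
(a(-7, -10) - 53)*S(5) = (-10*(-2 - 7)² - 53)*0 = (-10*(-9)² - 53)*0 = (-10*81 - 53)*0 = (-810 - 53)*0 = -863*0 = 0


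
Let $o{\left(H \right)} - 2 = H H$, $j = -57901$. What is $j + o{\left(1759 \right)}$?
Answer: $3036182$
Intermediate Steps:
$o{\left(H \right)} = 2 + H^{2}$ ($o{\left(H \right)} = 2 + H H = 2 + H^{2}$)
$j + o{\left(1759 \right)} = -57901 + \left(2 + 1759^{2}\right) = -57901 + \left(2 + 3094081\right) = -57901 + 3094083 = 3036182$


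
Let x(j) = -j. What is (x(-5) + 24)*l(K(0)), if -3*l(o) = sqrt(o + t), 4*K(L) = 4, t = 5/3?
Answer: -58*sqrt(6)/9 ≈ -15.786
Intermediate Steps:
t = 5/3 (t = 5*(1/3) = 5/3 ≈ 1.6667)
K(L) = 1 (K(L) = (1/4)*4 = 1)
l(o) = -sqrt(5/3 + o)/3 (l(o) = -sqrt(o + 5/3)/3 = -sqrt(5/3 + o)/3)
(x(-5) + 24)*l(K(0)) = (-1*(-5) + 24)*(-sqrt(15 + 9*1)/9) = (5 + 24)*(-sqrt(15 + 9)/9) = 29*(-2*sqrt(6)/9) = -58*sqrt(6)/9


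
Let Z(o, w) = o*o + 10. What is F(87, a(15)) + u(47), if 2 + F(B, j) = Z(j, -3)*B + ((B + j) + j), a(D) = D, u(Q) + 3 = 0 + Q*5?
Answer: 20792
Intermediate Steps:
u(Q) = -3 + 5*Q (u(Q) = -3 + (0 + Q*5) = -3 + (0 + 5*Q) = -3 + 5*Q)
Z(o, w) = 10 + o² (Z(o, w) = o² + 10 = 10 + o²)
F(B, j) = -2 + B + 2*j + B*(10 + j²) (F(B, j) = -2 + ((10 + j²)*B + ((B + j) + j)) = -2 + (B*(10 + j²) + (B + 2*j)) = -2 + (B + 2*j + B*(10 + j²)) = -2 + B + 2*j + B*(10 + j²))
F(87, a(15)) + u(47) = (-2 + 87 + 2*15 + 87*(10 + 15²)) + (-3 + 5*47) = (-2 + 87 + 30 + 87*(10 + 225)) + (-3 + 235) = (-2 + 87 + 30 + 87*235) + 232 = (-2 + 87 + 30 + 20445) + 232 = 20560 + 232 = 20792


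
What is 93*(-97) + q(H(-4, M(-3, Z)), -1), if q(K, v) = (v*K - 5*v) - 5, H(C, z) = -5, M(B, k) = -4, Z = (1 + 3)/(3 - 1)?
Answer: -9016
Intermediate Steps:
Z = 2 (Z = 4/2 = 4*(1/2) = 2)
q(K, v) = -5 - 5*v + K*v (q(K, v) = (K*v - 5*v) - 5 = (-5*v + K*v) - 5 = -5 - 5*v + K*v)
93*(-97) + q(H(-4, M(-3, Z)), -1) = 93*(-97) + (-5 - 5*(-1) - 5*(-1)) = -9021 + (-5 + 5 + 5) = -9021 + 5 = -9016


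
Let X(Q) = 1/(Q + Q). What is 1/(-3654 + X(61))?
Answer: -122/445787 ≈ -0.00027367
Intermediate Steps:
X(Q) = 1/(2*Q)
1/(-3654 + X(61)) = 1/(-3654 + (½)/61) = 1/(-3654 + (½)*(1/61)) = 1/(-3654 + 1/122) = 1/(-445787/122) = -122/445787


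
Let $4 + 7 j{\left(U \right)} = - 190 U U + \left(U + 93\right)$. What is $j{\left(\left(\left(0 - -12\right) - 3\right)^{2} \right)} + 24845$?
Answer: $-153215$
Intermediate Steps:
$j{\left(U \right)} = \frac{89}{7} - \frac{190 U^{2}}{7} + \frac{U}{7}$ ($j{\left(U \right)} = - \frac{4}{7} + \frac{- 190 U U + \left(U + 93\right)}{7} = - \frac{4}{7} + \frac{- 190 U^{2} + \left(93 + U\right)}{7} = - \frac{4}{7} + \frac{93 + U - 190 U^{2}}{7} = - \frac{4}{7} + \left(\frac{93}{7} - \frac{190 U^{2}}{7} + \frac{U}{7}\right) = \frac{89}{7} - \frac{190 U^{2}}{7} + \frac{U}{7}$)
$j{\left(\left(\left(0 - -12\right) - 3\right)^{2} \right)} + 24845 = \left(\frac{89}{7} - \frac{190 \left(\left(\left(0 - -12\right) - 3\right)^{2}\right)^{2}}{7} + \frac{\left(\left(0 - -12\right) - 3\right)^{2}}{7}\right) + 24845 = \left(\frac{89}{7} - \frac{190 \left(\left(\left(0 + 12\right) - 3\right)^{2}\right)^{2}}{7} + \frac{\left(\left(0 + 12\right) - 3\right)^{2}}{7}\right) + 24845 = \left(\frac{89}{7} - \frac{190 \left(\left(12 - 3\right)^{2}\right)^{2}}{7} + \frac{\left(12 - 3\right)^{2}}{7}\right) + 24845 = \left(\frac{89}{7} - \frac{190 \left(9^{2}\right)^{2}}{7} + \frac{9^{2}}{7}\right) + 24845 = \left(\frac{89}{7} - \frac{190 \cdot 81^{2}}{7} + \frac{1}{7} \cdot 81\right) + 24845 = \left(\frac{89}{7} - \frac{1246590}{7} + \frac{81}{7}\right) + 24845 = -178060 + 24845 = -153215$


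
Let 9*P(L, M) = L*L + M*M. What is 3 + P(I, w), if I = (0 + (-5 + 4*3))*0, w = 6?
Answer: 7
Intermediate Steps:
I = 0 (I = (0 + (-5 + 12))*0 = (0 + 7)*0 = 7*0 = 0)
P(L, M) = L²/9 + M²/9 (P(L, M) = (L*L + M*M)/9 = (L² + M²)/9 = L²/9 + M²/9)
3 + P(I, w) = 3 + ((⅑)*0² + (⅑)*6²) = 3 + ((⅑)*0 + (⅑)*36) = 3 + (0 + 4) = 3 + 4 = 7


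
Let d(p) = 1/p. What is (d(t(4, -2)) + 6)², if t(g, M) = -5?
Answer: 841/25 ≈ 33.640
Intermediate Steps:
d(p) = 1/p
(d(t(4, -2)) + 6)² = (1/(-5) + 6)² = (-⅕ + 6)² = (29/5)² = 841/25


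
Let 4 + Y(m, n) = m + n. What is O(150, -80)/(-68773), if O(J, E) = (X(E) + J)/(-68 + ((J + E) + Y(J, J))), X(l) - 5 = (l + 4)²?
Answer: -5931/20494354 ≈ -0.00028940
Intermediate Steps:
X(l) = 5 + (4 + l)² (X(l) = 5 + (l + 4)² = 5 + (4 + l)²)
Y(m, n) = -4 + m + n (Y(m, n) = -4 + (m + n) = -4 + m + n)
O(J, E) = (5 + J + (4 + E)²)/(-72 + E + 3*J) (O(J, E) = ((5 + (4 + E)²) + J)/(-68 + ((J + E) + (-4 + J + J))) = (5 + J + (4 + E)²)/(-68 + ((E + J) + (-4 + 2*J))) = (5 + J + (4 + E)²)/(-68 + (-4 + E + 3*J)) = (5 + J + (4 + E)²)/(-72 + E + 3*J))
O(150, -80)/(-68773) = ((5 + 150 + (4 - 80)²)/(-72 - 80 + 3*150))/(-68773) = ((5 + 150 + (-76)²)/(-72 - 80 + 450))*(-1/68773) = ((5 + 150 + 5776)/298)*(-1/68773) = ((1/298)*5931)*(-1/68773) = (5931/298)*(-1/68773) = -5931/20494354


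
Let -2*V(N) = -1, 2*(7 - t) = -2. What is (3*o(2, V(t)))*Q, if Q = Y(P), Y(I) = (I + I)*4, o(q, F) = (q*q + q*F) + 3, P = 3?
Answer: 576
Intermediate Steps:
t = 8 (t = 7 - ½*(-2) = 7 + 1 = 8)
V(N) = ½ (V(N) = -½*(-1) = ½)
o(q, F) = 3 + q² + F*q (o(q, F) = (q² + F*q) + 3 = 3 + q² + F*q)
Y(I) = 8*I (Y(I) = (2*I)*4 = 8*I)
Q = 24 (Q = 8*3 = 24)
(3*o(2, V(t)))*Q = (3*(3 + 2² + (½)*2))*24 = (3*(3 + 4 + 1))*24 = (3*8)*24 = 24*24 = 576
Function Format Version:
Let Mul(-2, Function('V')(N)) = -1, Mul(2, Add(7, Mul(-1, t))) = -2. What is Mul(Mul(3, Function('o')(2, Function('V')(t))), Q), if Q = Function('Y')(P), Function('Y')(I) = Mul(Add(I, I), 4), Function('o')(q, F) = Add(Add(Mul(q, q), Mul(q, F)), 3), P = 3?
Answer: 576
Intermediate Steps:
t = 8 (t = Add(7, Mul(Rational(-1, 2), -2)) = Add(7, 1) = 8)
Function('V')(N) = Rational(1, 2) (Function('V')(N) = Mul(Rational(-1, 2), -1) = Rational(1, 2))
Function('o')(q, F) = Add(3, Pow(q, 2), Mul(F, q)) (Function('o')(q, F) = Add(Add(Pow(q, 2), Mul(F, q)), 3) = Add(3, Pow(q, 2), Mul(F, q)))
Function('Y')(I) = Mul(8, I) (Function('Y')(I) = Mul(Mul(2, I), 4) = Mul(8, I))
Q = 24 (Q = Mul(8, 3) = 24)
Mul(Mul(3, Function('o')(2, Function('V')(t))), Q) = Mul(Mul(3, Add(3, Pow(2, 2), Mul(Rational(1, 2), 2))), 24) = Mul(Mul(3, Add(3, 4, 1)), 24) = Mul(Mul(3, 8), 24) = Mul(24, 24) = 576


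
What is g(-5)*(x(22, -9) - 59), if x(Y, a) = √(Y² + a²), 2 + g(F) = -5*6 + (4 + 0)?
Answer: 1652 - 28*√565 ≈ 986.45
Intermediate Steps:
g(F) = -28 (g(F) = -2 + (-5*6 + (4 + 0)) = -2 + (-30 + 4) = -2 - 26 = -28)
g(-5)*(x(22, -9) - 59) = -28*(√(22² + (-9)²) - 59) = -28*(√(484 + 81) - 59) = -28*(√565 - 59) = -28*(-59 + √565) = 1652 - 28*√565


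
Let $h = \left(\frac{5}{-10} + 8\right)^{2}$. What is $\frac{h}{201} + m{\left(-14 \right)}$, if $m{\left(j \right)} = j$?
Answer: $- \frac{3677}{268} \approx -13.72$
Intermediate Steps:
$h = \frac{225}{4}$ ($h = \left(5 \left(- \frac{1}{10}\right) + 8\right)^{2} = \left(- \frac{1}{2} + 8\right)^{2} = \left(\frac{15}{2}\right)^{2} = \frac{225}{4} \approx 56.25$)
$\frac{h}{201} + m{\left(-14 \right)} = \frac{1}{201} \cdot \frac{225}{4} - 14 = \frac{75}{268} - 14 = - \frac{3677}{268}$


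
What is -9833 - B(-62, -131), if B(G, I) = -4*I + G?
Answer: -10295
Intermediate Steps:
B(G, I) = G - 4*I
-9833 - B(-62, -131) = -9833 - (-62 - 4*(-131)) = -9833 - (-62 + 524) = -9833 - 1*462 = -9833 - 462 = -10295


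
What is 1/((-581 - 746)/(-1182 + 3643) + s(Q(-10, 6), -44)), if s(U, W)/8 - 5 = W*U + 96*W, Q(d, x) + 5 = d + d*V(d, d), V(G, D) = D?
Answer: -2461/156698119 ≈ -1.5705e-5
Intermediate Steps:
Q(d, x) = -5 + d + d² (Q(d, x) = -5 + (d + d*d) = -5 + (d + d²) = -5 + d + d²)
s(U, W) = 40 + 768*W + 8*U*W (s(U, W) = 40 + 8*(W*U + 96*W) = 40 + 8*(U*W + 96*W) = 40 + 8*(96*W + U*W) = 40 + (768*W + 8*U*W) = 40 + 768*W + 8*U*W)
1/((-581 - 746)/(-1182 + 3643) + s(Q(-10, 6), -44)) = 1/((-581 - 746)/(-1182 + 3643) + (40 + 768*(-44) + 8*(-5 - 10 + (-10)²)*(-44))) = 1/(-1327/2461 + (40 - 33792 + 8*(-5 - 10 + 100)*(-44))) = 1/(-1327*1/2461 + (40 - 33792 + 8*85*(-44))) = 1/(-1327/2461 + (40 - 33792 - 29920)) = 1/(-1327/2461 - 63672) = 1/(-156698119/2461) = -2461/156698119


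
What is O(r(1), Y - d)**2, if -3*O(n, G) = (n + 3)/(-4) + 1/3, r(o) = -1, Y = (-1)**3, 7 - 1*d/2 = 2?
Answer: 1/324 ≈ 0.0030864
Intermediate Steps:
d = 10 (d = 14 - 2*2 = 14 - 4 = 10)
Y = -1
O(n, G) = 5/36 + n/12 (O(n, G) = -((n + 3)/(-4) + 1/3)/3 = -((3 + n)*(-1/4) + 1*(1/3))/3 = -((-3/4 - n/4) + 1/3)/3 = -(-5/12 - n/4)/3 = 5/36 + n/12)
O(r(1), Y - d)**2 = (5/36 + (1/12)*(-1))**2 = (5/36 - 1/12)**2 = (1/18)**2 = 1/324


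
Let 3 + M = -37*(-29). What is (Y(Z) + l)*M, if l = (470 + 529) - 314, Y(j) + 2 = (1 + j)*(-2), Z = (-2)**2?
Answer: 720110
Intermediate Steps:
Z = 4
M = 1070 (M = -3 - 37*(-29) = -3 + 1073 = 1070)
Y(j) = -4 - 2*j (Y(j) = -2 + (1 + j)*(-2) = -2 + (-2 - 2*j) = -4 - 2*j)
l = 685 (l = 999 - 314 = 685)
(Y(Z) + l)*M = ((-4 - 2*4) + 685)*1070 = ((-4 - 8) + 685)*1070 = (-12 + 685)*1070 = 673*1070 = 720110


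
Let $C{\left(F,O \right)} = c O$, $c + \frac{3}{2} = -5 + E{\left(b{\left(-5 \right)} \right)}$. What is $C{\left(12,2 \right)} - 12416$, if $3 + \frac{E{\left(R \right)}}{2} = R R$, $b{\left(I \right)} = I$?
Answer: $-12341$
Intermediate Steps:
$E{\left(R \right)} = -6 + 2 R^{2}$ ($E{\left(R \right)} = -6 + 2 R R = -6 + 2 R^{2}$)
$c = \frac{75}{2}$ ($c = - \frac{3}{2} - \left(11 - 50\right) = - \frac{3}{2} + \left(-5 + \left(-6 + 2 \cdot 25\right)\right) = - \frac{3}{2} + \left(-5 + \left(-6 + 50\right)\right) = - \frac{3}{2} + \left(-5 + 44\right) = - \frac{3}{2} + 39 = \frac{75}{2} \approx 37.5$)
$C{\left(F,O \right)} = \frac{75 O}{2}$
$C{\left(12,2 \right)} - 12416 = \frac{75}{2} \cdot 2 - 12416 = 75 - 12416 = -12341$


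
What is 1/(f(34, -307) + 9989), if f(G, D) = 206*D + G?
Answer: -1/53219 ≈ -1.8790e-5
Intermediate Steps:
f(G, D) = G + 206*D
1/(f(34, -307) + 9989) = 1/((34 + 206*(-307)) + 9989) = 1/((34 - 63242) + 9989) = 1/(-63208 + 9989) = 1/(-53219) = -1/53219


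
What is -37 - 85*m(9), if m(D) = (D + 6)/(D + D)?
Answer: -647/6 ≈ -107.83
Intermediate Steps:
m(D) = (6 + D)/(2*D) (m(D) = (6 + D)/((2*D)) = (6 + D)*(1/(2*D)) = (6 + D)/(2*D))
-37 - 85*m(9) = -37 - 85*(6 + 9)/(2*9) = -37 - 85*15/(2*9) = -37 - 85*5/6 = -37 - 425/6 = -647/6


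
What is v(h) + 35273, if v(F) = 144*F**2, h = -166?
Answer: 4003337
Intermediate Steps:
v(h) + 35273 = 144*(-166)**2 + 35273 = 144*27556 + 35273 = 3968064 + 35273 = 4003337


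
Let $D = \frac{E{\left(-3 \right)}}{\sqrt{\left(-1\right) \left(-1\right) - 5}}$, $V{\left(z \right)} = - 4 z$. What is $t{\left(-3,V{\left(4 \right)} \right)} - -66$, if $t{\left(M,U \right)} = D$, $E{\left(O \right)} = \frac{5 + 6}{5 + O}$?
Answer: $66 - \frac{11 i}{4} \approx 66.0 - 2.75 i$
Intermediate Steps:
$E{\left(O \right)} = \frac{11}{5 + O}$
$D = - \frac{11 i}{4}$ ($D = \frac{11 \frac{1}{5 - 3}}{\sqrt{\left(-1\right) \left(-1\right) - 5}} = \frac{11 \cdot \frac{1}{2}}{\sqrt{1 - 5}} = \frac{11 \cdot \frac{1}{2}}{\sqrt{-4}} = \frac{11}{2 \cdot 2 i} = \frac{11 \left(- \frac{i}{2}\right)}{2} = - \frac{11 i}{4} \approx - 2.75 i$)
$t{\left(M,U \right)} = - \frac{11 i}{4}$
$t{\left(-3,V{\left(4 \right)} \right)} - -66 = - \frac{11 i}{4} - -66 = - \frac{11 i}{4} + 66 = 66 - \frac{11 i}{4}$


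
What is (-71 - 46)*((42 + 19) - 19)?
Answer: -4914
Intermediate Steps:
(-71 - 46)*((42 + 19) - 19) = -117*(61 - 19) = -117*42 = -4914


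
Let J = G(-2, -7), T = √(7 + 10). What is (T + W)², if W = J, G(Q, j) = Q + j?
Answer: (9 - √17)² ≈ 23.784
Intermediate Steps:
T = √17 ≈ 4.1231
J = -9 (J = -2 - 7 = -9)
W = -9
(T + W)² = (√17 - 9)² = (-9 + √17)²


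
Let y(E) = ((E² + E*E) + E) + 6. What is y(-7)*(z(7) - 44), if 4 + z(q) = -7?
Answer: -5335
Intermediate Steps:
z(q) = -11 (z(q) = -4 - 7 = -11)
y(E) = 6 + E + 2*E² (y(E) = ((E² + E²) + E) + 6 = (2*E² + E) + 6 = (E + 2*E²) + 6 = 6 + E + 2*E²)
y(-7)*(z(7) - 44) = (6 - 7 + 2*(-7)²)*(-11 - 44) = (6 - 7 + 2*49)*(-55) = (6 - 7 + 98)*(-55) = 97*(-55) = -5335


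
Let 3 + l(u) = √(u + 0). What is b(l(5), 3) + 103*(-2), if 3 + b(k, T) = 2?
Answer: -207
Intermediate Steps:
l(u) = -3 + √u (l(u) = -3 + √(u + 0) = -3 + √u)
b(k, T) = -1 (b(k, T) = -3 + 2 = -1)
b(l(5), 3) + 103*(-2) = -1 + 103*(-2) = -1 - 206 = -207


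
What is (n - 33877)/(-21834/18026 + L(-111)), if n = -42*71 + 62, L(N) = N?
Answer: 331651361/1011360 ≈ 327.93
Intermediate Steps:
n = -2920 (n = -2982 + 62 = -2920)
(n - 33877)/(-21834/18026 + L(-111)) = (-2920 - 33877)/(-21834/18026 - 111) = -36797/(-21834*1/18026 - 111) = -36797/(-10917/9013 - 111) = -36797/(-1011360/9013) = -36797*(-9013/1011360) = 331651361/1011360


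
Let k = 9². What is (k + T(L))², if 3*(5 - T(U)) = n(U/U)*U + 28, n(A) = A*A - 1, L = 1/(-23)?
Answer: 52900/9 ≈ 5877.8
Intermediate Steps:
L = -1/23 ≈ -0.043478
k = 81
n(A) = -1 + A² (n(A) = A² - 1 = -1 + A²)
T(U) = -13/3 (T(U) = 5 - ((-1 + (U/U)²)*U + 28)/3 = 5 - ((-1 + 1²)*U + 28)/3 = 5 - ((-1 + 1)*U + 28)/3 = 5 - (0*U + 28)/3 = 5 - (0 + 28)/3 = 5 - ⅓*28 = 5 - 28/3 = -13/3)
(k + T(L))² = (81 - 13/3)² = (230/3)² = 52900/9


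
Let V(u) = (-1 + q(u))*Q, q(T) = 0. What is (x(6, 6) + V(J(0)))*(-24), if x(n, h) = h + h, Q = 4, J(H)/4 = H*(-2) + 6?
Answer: -192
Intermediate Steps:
J(H) = 24 - 8*H (J(H) = 4*(H*(-2) + 6) = 4*(-2*H + 6) = 4*(6 - 2*H) = 24 - 8*H)
x(n, h) = 2*h
V(u) = -4 (V(u) = (-1 + 0)*4 = -1*4 = -4)
(x(6, 6) + V(J(0)))*(-24) = (2*6 - 4)*(-24) = (12 - 4)*(-24) = 8*(-24) = -192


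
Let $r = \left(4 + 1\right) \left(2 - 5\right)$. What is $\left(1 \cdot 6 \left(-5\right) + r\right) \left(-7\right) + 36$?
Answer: $351$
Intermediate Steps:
$r = -15$ ($r = 5 \left(-3\right) = -15$)
$\left(1 \cdot 6 \left(-5\right) + r\right) \left(-7\right) + 36 = \left(1 \cdot 6 \left(-5\right) - 15\right) \left(-7\right) + 36 = \left(6 \left(-5\right) - 15\right) \left(-7\right) + 36 = \left(-30 - 15\right) \left(-7\right) + 36 = \left(-45\right) \left(-7\right) + 36 = 315 + 36 = 351$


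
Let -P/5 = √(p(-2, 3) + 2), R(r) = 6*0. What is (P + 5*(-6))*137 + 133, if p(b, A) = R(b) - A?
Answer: -3977 - 685*I ≈ -3977.0 - 685.0*I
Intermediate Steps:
R(r) = 0
p(b, A) = -A (p(b, A) = 0 - A = -A)
P = -5*I (P = -5*√(-1*3 + 2) = -5*√(-3 + 2) = -5*I ≈ -5.0*I)
(P + 5*(-6))*137 + 133 = (-5*I + 5*(-6))*137 + 133 = (-5*I - 30)*137 + 133 = (-30 - 5*I)*137 + 133 = (-4110 - 685*I) + 133 = -3977 - 685*I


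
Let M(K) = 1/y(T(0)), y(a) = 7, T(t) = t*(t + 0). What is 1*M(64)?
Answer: 1/7 ≈ 0.14286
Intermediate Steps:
T(t) = t**2 (T(t) = t*t = t**2)
M(K) = 1/7
1*M(64) = 1*(1/7) = 1/7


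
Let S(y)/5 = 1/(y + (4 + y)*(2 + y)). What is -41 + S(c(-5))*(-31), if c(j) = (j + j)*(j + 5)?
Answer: -483/8 ≈ -60.375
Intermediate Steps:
c(j) = 2*j*(5 + j) (c(j) = (2*j)*(5 + j) = 2*j*(5 + j))
S(y) = 5/(y + (2 + y)*(4 + y)) (S(y) = 5/(y + (4 + y)*(2 + y)) = 5/(y + (2 + y)*(4 + y)))
-41 + S(c(-5))*(-31) = -41 + (5/(8 + (2*(-5)*(5 - 5))² + 7*(2*(-5)*(5 - 5))))*(-31) = -41 + (5/(8 + (2*(-5)*0)² + 7*(2*(-5)*0)))*(-31) = -41 + (5/(8 + 0² + 7*0))*(-31) = -41 + (5/(8 + 0 + 0))*(-31) = -41 + (5/8)*(-31) = -41 - 155/8 = -483/8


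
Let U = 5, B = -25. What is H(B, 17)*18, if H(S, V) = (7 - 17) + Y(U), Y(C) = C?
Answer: -90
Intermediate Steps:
H(S, V) = -5 (H(S, V) = (7 - 17) + 5 = -10 + 5 = -5)
H(B, 17)*18 = -5*18 = -90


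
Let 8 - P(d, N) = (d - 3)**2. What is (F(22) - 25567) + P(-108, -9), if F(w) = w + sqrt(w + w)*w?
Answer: -37858 + 44*sqrt(11) ≈ -37712.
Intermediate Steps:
P(d, N) = 8 - (-3 + d)**2 (P(d, N) = 8 - (d - 3)**2 = 8 - (-3 + d)**2)
F(w) = w + sqrt(2)*w**(3/2) (F(w) = w + sqrt(2*w)*w = w + (sqrt(2)*sqrt(w))*w = w + sqrt(2)*w**(3/2))
(F(22) - 25567) + P(-108, -9) = ((22 + sqrt(2)*22**(3/2)) - 25567) + (8 - (-3 - 108)**2) = ((22 + sqrt(2)*(22*sqrt(22))) - 25567) + (8 - 1*(-111)**2) = ((22 + 44*sqrt(11)) - 25567) + (8 - 1*12321) = (-25545 + 44*sqrt(11)) + (8 - 12321) = (-25545 + 44*sqrt(11)) - 12313 = -37858 + 44*sqrt(11)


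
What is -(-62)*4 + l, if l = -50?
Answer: 198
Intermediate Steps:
-(-62)*4 + l = -(-62)*4 - 50 = -31*(-8) - 50 = 248 - 50 = 198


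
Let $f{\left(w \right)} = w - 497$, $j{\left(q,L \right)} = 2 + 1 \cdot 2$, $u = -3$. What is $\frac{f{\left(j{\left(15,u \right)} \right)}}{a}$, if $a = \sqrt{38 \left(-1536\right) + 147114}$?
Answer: $- \frac{493 \sqrt{88746}}{88746} \approx -1.6549$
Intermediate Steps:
$j{\left(q,L \right)} = 4$ ($j{\left(q,L \right)} = 2 + 2 = 4$)
$a = \sqrt{88746}$ ($a = \sqrt{-58368 + 147114} = \sqrt{88746} \approx 297.9$)
$f{\left(w \right)} = -497 + w$
$\frac{f{\left(j{\left(15,u \right)} \right)}}{a} = \frac{-497 + 4}{\sqrt{88746}} = - 493 \frac{\sqrt{88746}}{88746} = - \frac{493 \sqrt{88746}}{88746}$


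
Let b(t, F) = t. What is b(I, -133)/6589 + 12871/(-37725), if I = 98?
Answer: -81109969/248570025 ≈ -0.32631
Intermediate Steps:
b(I, -133)/6589 + 12871/(-37725) = 98/6589 + 12871/(-37725) = 98*(1/6589) + 12871*(-1/37725) = 98/6589 - 12871/37725 = -81109969/248570025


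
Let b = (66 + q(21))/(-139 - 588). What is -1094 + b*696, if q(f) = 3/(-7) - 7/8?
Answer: -5882567/5089 ≈ -1155.9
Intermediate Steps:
q(f) = -73/56 (q(f) = 3*(-1/7) - 7*1/8 = -3/7 - 7/8 = -73/56)
b = -3623/40712 (b = (66 - 73/56)/(-139 - 588) = (3623/56)/(-727) = (3623/56)*(-1/727) = -3623/40712 ≈ -0.088991)
-1094 + b*696 = -1094 - 3623/40712*696 = -1094 - 315201/5089 = -5882567/5089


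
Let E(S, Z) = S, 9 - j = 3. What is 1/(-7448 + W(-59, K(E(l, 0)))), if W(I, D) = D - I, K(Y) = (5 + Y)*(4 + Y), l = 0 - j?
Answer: -1/7387 ≈ -0.00013537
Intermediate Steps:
j = 6 (j = 9 - 1*3 = 9 - 3 = 6)
l = -6 (l = 0 - 1*6 = 0 - 6 = -6)
K(Y) = (4 + Y)*(5 + Y)
1/(-7448 + W(-59, K(E(l, 0)))) = 1/(-7448 + ((20 + (-6)² + 9*(-6)) - 1*(-59))) = 1/(-7448 + ((20 + 36 - 54) + 59)) = 1/(-7448 + (2 + 59)) = 1/(-7448 + 61) = 1/(-7387) = -1/7387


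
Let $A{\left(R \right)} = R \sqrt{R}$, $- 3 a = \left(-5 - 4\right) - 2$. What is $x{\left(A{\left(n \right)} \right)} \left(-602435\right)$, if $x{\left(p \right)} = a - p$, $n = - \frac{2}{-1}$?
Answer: $- \frac{6626785}{3} + 1204870 \sqrt{2} \approx -5.0499 \cdot 10^{5}$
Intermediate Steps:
$a = \frac{11}{3}$ ($a = - \frac{\left(-5 - 4\right) - 2}{3} = - \frac{-9 - 2}{3} = \left(- \frac{1}{3}\right) \left(-11\right) = \frac{11}{3} \approx 3.6667$)
$n = 2$ ($n = \left(-2\right) \left(-1\right) = 2$)
$A{\left(R \right)} = R^{\frac{3}{2}}$
$x{\left(p \right)} = \frac{11}{3} - p$
$x{\left(A{\left(n \right)} \right)} \left(-602435\right) = \left(\frac{11}{3} - 2^{\frac{3}{2}}\right) \left(-602435\right) = \left(\frac{11}{3} - 2 \sqrt{2}\right) \left(-602435\right) = - \frac{6626785}{3} + 1204870 \sqrt{2}$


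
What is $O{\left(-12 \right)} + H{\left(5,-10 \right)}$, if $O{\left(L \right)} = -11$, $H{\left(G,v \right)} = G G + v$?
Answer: $4$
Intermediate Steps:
$H{\left(G,v \right)} = v + G^{2}$ ($H{\left(G,v \right)} = G^{2} + v = v + G^{2}$)
$O{\left(-12 \right)} + H{\left(5,-10 \right)} = -11 - \left(10 - 5^{2}\right) = -11 + \left(-10 + 25\right) = -11 + 15 = 4$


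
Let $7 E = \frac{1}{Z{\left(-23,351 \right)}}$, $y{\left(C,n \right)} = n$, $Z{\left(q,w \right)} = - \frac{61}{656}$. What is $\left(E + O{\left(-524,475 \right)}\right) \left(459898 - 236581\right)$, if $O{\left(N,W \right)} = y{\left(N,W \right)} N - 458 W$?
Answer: $- \frac{44479120151502}{427} \approx -1.0417 \cdot 10^{11}$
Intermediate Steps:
$Z{\left(q,w \right)} = - \frac{61}{656}$ ($Z{\left(q,w \right)} = \left(-61\right) \frac{1}{656} = - \frac{61}{656}$)
$E = - \frac{656}{427}$ ($E = \frac{1}{7 \left(- \frac{61}{656}\right)} = \frac{1}{7} \left(- \frac{656}{61}\right) = - \frac{656}{427} \approx -1.5363$)
$O{\left(N,W \right)} = - 458 W + N W$ ($O{\left(N,W \right)} = W N - 458 W = N W - 458 W = - 458 W + N W$)
$\left(E + O{\left(-524,475 \right)}\right) \left(459898 - 236581\right) = \left(- \frac{656}{427} + 475 \left(-458 - 524\right)\right) \left(459898 - 236581\right) = \left(- \frac{656}{427} + 475 \left(-982\right)\right) 223317 = \left(- \frac{656}{427} - 466450\right) 223317 = \left(- \frac{199174806}{427}\right) 223317 = - \frac{44479120151502}{427}$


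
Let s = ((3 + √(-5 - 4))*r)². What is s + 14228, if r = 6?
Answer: 14228 + 648*I ≈ 14228.0 + 648.0*I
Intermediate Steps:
s = (18 + 18*I)² (s = ((3 + √(-5 - 4))*6)² = ((3 + √(-9))*6)² = ((3 + 3*I)*6)² = (18 + 18*I)² ≈ 648.0*I)
s + 14228 = 648*I + 14228 = 14228 + 648*I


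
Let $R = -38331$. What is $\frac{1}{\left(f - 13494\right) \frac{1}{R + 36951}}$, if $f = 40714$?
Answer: $- \frac{69}{1361} \approx -0.050698$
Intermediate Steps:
$\frac{1}{\left(f - 13494\right) \frac{1}{R + 36951}} = \frac{1}{\left(40714 - 13494\right) \frac{1}{-38331 + 36951}} = \frac{1}{27220 \frac{1}{-1380}} = \frac{1}{27220 \left(- \frac{1}{1380}\right)} = \frac{1}{- \frac{1361}{69}} = - \frac{69}{1361}$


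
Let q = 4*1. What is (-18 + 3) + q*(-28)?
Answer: -127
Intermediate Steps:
q = 4
(-18 + 3) + q*(-28) = (-18 + 3) + 4*(-28) = -15 - 112 = -127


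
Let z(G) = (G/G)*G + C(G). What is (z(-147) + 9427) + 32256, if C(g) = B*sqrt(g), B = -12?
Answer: 41536 - 84*I*sqrt(3) ≈ 41536.0 - 145.49*I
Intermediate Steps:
C(g) = -12*sqrt(g)
z(G) = G - 12*sqrt(G) (z(G) = (G/G)*G - 12*sqrt(G) = 1*G - 12*sqrt(G) = G - 12*sqrt(G))
(z(-147) + 9427) + 32256 = ((-147 - 84*I*sqrt(3)) + 9427) + 32256 = (9280 - 84*I*sqrt(3)) + 32256 = 41536 - 84*I*sqrt(3)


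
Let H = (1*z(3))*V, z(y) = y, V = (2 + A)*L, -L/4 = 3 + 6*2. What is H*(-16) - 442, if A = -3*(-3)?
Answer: 31238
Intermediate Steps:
L = -60 (L = -4*(3 + 6*2) = -4*(3 + 12) = -4*15 = -60)
A = 9
V = -660 (V = (2 + 9)*(-60) = 11*(-60) = -660)
H = -1980 (H = (1*3)*(-660) = 3*(-660) = -1980)
H*(-16) - 442 = -1980*(-16) - 442 = 31680 - 442 = 31238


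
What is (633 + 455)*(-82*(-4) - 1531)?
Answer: -1308864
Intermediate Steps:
(633 + 455)*(-82*(-4) - 1531) = 1088*(328 - 1531) = 1088*(-1203) = -1308864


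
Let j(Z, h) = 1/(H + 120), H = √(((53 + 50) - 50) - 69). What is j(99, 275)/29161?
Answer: 15/52548122 - I/105096244 ≈ 2.8545e-7 - 9.5151e-9*I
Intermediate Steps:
H = 4*I (H = √((103 - 50) - 69) = √(53 - 69) = √(-16) = 4*I ≈ 4.0*I)
j(Z, h) = (120 - 4*I)/14416 (j(Z, h) = 1/(4*I + 120) = 1/(120 + 4*I) = (120 - 4*I)/14416)
j(99, 275)/29161 = (15/1802 - I/3604)/29161 = (15/1802 - I/3604)*(1/29161) = 15/52548122 - I/105096244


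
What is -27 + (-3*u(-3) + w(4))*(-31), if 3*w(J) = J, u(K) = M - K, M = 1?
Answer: 911/3 ≈ 303.67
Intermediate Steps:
u(K) = 1 - K
w(J) = J/3
-27 + (-3*u(-3) + w(4))*(-31) = -27 + (-3*(1 - 1*(-3)) + (⅓)*4)*(-31) = -27 + (-3*(1 + 3) + 4/3)*(-31) = -27 + (-3*4 + 4/3)*(-31) = -27 + (-12 + 4/3)*(-31) = -27 - 32/3*(-31) = -27 + 992/3 = 911/3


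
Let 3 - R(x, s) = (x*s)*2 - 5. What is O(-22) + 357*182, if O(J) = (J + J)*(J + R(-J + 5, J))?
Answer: 13318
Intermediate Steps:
R(x, s) = 8 - 2*s*x (R(x, s) = 3 - ((x*s)*2 - 5) = 3 - ((s*x)*2 - 5) = 3 - (2*s*x - 5) = 3 - (-5 + 2*s*x) = 3 + (5 - 2*s*x) = 8 - 2*s*x)
O(J) = 2*J*(8 + J - 2*J*(5 - J)) (O(J) = (J + J)*(J + (8 - 2*J*(-J + 5))) = (2*J)*(J + (8 - 2*J*(5 - J))) = (2*J)*(8 + J - 2*J*(5 - J)) = 2*J*(8 + J - 2*J*(5 - J)))
O(-22) + 357*182 = 2*(-22)*(8 - 22 - 2*(-22)*(5 - 1*(-22))) + 357*182 = 2*(-22)*(8 - 22 - 2*(-22)*(5 + 22)) + 64974 = 2*(-22)*(8 - 22 - 2*(-22)*27) + 64974 = 2*(-22)*(8 - 22 + 1188) + 64974 = 2*(-22)*1174 + 64974 = -51656 + 64974 = 13318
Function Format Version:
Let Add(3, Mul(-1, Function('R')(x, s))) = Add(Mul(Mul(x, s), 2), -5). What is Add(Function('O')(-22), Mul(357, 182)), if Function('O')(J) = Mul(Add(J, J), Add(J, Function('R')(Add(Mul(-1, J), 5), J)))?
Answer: 13318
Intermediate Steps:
Function('R')(x, s) = Add(8, Mul(-2, s, x)) (Function('R')(x, s) = Add(3, Mul(-1, Add(Mul(Mul(x, s), 2), -5))) = Add(3, Mul(-1, Add(Mul(Mul(s, x), 2), -5))) = Add(3, Mul(-1, Add(Mul(2, s, x), -5))) = Add(3, Mul(-1, Add(-5, Mul(2, s, x)))) = Add(3, Add(5, Mul(-2, s, x))) = Add(8, Mul(-2, s, x)))
Function('O')(J) = Mul(2, J, Add(8, J, Mul(-2, J, Add(5, Mul(-1, J))))) (Function('O')(J) = Mul(Add(J, J), Add(J, Add(8, Mul(-2, J, Add(Mul(-1, J), 5))))) = Mul(Mul(2, J), Add(J, Add(8, Mul(-2, J, Add(5, Mul(-1, J)))))) = Mul(Mul(2, J), Add(8, J, Mul(-2, J, Add(5, Mul(-1, J))))) = Mul(2, J, Add(8, J, Mul(-2, J, Add(5, Mul(-1, J))))))
Add(Function('O')(-22), Mul(357, 182)) = Add(Mul(2, -22, Add(8, -22, Mul(-2, -22, Add(5, Mul(-1, -22))))), Mul(357, 182)) = Add(Mul(2, -22, Add(8, -22, Mul(-2, -22, Add(5, 22)))), 64974) = Add(Mul(2, -22, Add(8, -22, Mul(-2, -22, 27))), 64974) = Add(Mul(2, -22, Add(8, -22, 1188)), 64974) = Add(Mul(2, -22, 1174), 64974) = Add(-51656, 64974) = 13318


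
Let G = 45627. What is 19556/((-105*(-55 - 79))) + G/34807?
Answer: 661328791/244867245 ≈ 2.7008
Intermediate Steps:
19556/((-105*(-55 - 79))) + G/34807 = 19556/((-105*(-55 - 79))) + 45627/34807 = 19556/((-105*(-134))) + 45627*(1/34807) = 19556/14070 + 45627/34807 = 19556*(1/14070) + 45627/34807 = 9778/7035 + 45627/34807 = 661328791/244867245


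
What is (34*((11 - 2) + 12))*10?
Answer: 7140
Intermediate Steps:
(34*((11 - 2) + 12))*10 = (34*(9 + 12))*10 = (34*21)*10 = 714*10 = 7140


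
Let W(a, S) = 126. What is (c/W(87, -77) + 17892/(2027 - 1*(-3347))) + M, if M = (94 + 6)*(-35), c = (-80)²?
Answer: -583321502/169281 ≈ -3445.9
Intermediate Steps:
c = 6400
M = -3500 (M = 100*(-35) = -3500)
(c/W(87, -77) + 17892/(2027 - 1*(-3347))) + M = (6400/126 + 17892/(2027 - 1*(-3347))) - 3500 = (6400*(1/126) + 17892/(2027 + 3347)) - 3500 = (3200/63 + 17892/5374) - 3500 = (3200/63 + 17892*(1/5374)) - 3500 = (3200/63 + 8946/2687) - 3500 = 9161998/169281 - 3500 = -583321502/169281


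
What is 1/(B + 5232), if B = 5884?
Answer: 1/11116 ≈ 8.9960e-5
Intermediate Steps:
1/(B + 5232) = 1/(5884 + 5232) = 1/11116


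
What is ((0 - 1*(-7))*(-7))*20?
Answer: -980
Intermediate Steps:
((0 - 1*(-7))*(-7))*20 = ((0 + 7)*(-7))*20 = (7*(-7))*20 = -49*20 = -980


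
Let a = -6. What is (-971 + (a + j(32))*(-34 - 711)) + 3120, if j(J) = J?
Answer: -17221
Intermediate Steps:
(-971 + (a + j(32))*(-34 - 711)) + 3120 = (-971 + (-6 + 32)*(-34 - 711)) + 3120 = (-971 + 26*(-745)) + 3120 = (-971 - 19370) + 3120 = -20341 + 3120 = -17221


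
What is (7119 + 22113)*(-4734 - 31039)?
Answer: -1045716336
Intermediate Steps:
(7119 + 22113)*(-4734 - 31039) = 29232*(-35773) = -1045716336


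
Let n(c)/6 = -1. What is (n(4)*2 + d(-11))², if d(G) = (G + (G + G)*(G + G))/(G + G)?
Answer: 4489/4 ≈ 1122.3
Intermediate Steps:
n(c) = -6 (n(c) = 6*(-1) = -6)
d(G) = (G + 4*G²)/(2*G) (d(G) = (G + (2*G)*(2*G))/((2*G)) = (G + 4*G²)*(1/(2*G)) = (G + 4*G²)/(2*G))
(n(4)*2 + d(-11))² = (-6*2 + (½ + 2*(-11)))² = (-12 + (½ - 22))² = (-12 - 43/2)² = (-67/2)² = 4489/4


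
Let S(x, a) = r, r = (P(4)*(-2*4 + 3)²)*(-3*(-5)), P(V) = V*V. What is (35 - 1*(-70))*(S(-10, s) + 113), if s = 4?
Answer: 641865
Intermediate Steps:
P(V) = V²
r = 6000 (r = (4²*(-2*4 + 3)²)*(-3*(-5)) = (16*(-8 + 3)²)*15 = (16*(-5)²)*15 = (16*25)*15 = 400*15 = 6000)
S(x, a) = 6000
(35 - 1*(-70))*(S(-10, s) + 113) = (35 - 1*(-70))*(6000 + 113) = (35 + 70)*6113 = 105*6113 = 641865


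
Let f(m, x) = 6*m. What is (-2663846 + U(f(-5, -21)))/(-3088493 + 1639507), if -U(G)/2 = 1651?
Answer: 121234/65863 ≈ 1.8407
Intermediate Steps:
U(G) = -3302 (U(G) = -2*1651 = -3302)
(-2663846 + U(f(-5, -21)))/(-3088493 + 1639507) = (-2663846 - 3302)/(-3088493 + 1639507) = -2667148/(-1448986) = -2667148*(-1/1448986) = 121234/65863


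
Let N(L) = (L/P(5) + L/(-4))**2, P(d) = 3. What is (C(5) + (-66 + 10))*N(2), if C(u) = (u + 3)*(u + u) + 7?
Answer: 31/36 ≈ 0.86111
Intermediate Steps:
C(u) = 7 + 2*u*(3 + u) (C(u) = (3 + u)*(2*u) + 7 = 2*u*(3 + u) + 7 = 7 + 2*u*(3 + u))
N(L) = L**2/144 (N(L) = (L/3 + L/(-4))**2 = (L*(1/3) + L*(-1/4))**2 = (L/3 - L/4)**2 = (L/12)**2 = L**2/144)
(C(5) + (-66 + 10))*N(2) = ((7 + 2*5**2 + 6*5) + (-66 + 10))*((1/144)*2**2) = ((7 + 2*25 + 30) - 56)*((1/144)*4) = ((7 + 50 + 30) - 56)*(1/36) = (87 - 56)*(1/36) = 31*(1/36) = 31/36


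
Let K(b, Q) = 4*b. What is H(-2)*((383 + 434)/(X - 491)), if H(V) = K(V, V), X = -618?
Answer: 6536/1109 ≈ 5.8936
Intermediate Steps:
H(V) = 4*V
H(-2)*((383 + 434)/(X - 491)) = (4*(-2))*((383 + 434)/(-618 - 491)) = -6536/(-1109) = -6536*(-1)/1109 = -8*(-817/1109) = 6536/1109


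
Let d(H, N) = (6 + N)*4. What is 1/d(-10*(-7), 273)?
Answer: 1/1116 ≈ 0.00089606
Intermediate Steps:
d(H, N) = 24 + 4*N
1/d(-10*(-7), 273) = 1/(24 + 4*273) = 1/(24 + 1092) = 1/1116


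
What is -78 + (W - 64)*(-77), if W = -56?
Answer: 9162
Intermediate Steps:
-78 + (W - 64)*(-77) = -78 + (-56 - 64)*(-77) = -78 - 120*(-77) = -78 + 9240 = 9162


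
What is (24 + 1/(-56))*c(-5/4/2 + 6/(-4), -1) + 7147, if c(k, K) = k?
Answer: 3179025/448 ≈ 7096.0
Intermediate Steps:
(24 + 1/(-56))*c(-5/4/2 + 6/(-4), -1) + 7147 = (24 + 1/(-56))*(-5/4/2 + 6/(-4)) + 7147 = (24 - 1/56)*(-5*¼*(½) + 6*(-¼)) + 7147 = 1343*(-5/4*½ - 3/2)/56 + 7147 = 1343*(-5/8 - 3/2)/56 + 7147 = (1343/56)*(-17/8) + 7147 = -22831/448 + 7147 = 3179025/448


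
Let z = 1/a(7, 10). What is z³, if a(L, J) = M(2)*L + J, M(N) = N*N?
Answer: 1/54872 ≈ 1.8224e-5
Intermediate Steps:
M(N) = N²
a(L, J) = J + 4*L (a(L, J) = 2²*L + J = 4*L + J = J + 4*L)
z = 1/38 (z = 1/(10 + 4*7) = 1/(10 + 28) = 1/38 ≈ 0.026316)
z³ = (1/38)³ = 1/54872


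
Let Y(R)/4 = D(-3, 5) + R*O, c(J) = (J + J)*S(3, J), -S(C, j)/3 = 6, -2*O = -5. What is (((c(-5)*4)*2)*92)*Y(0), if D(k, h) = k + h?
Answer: 1059840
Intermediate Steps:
O = 5/2 (O = -1/2*(-5) = 5/2 ≈ 2.5000)
D(k, h) = h + k
S(C, j) = -18 (S(C, j) = -3*6 = -18)
c(J) = -36*J (c(J) = (J + J)*(-18) = (2*J)*(-18) = -36*J)
Y(R) = 8 + 10*R (Y(R) = 4*((5 - 3) + R*(5/2)) = 4*(2 + 5*R/2) = 8 + 10*R)
(((c(-5)*4)*2)*92)*Y(0) = (((-36*(-5)*4)*2)*92)*(8 + 10*0) = (((180*4)*2)*92)*(8 + 0) = ((720*2)*92)*8 = (1440*92)*8 = 132480*8 = 1059840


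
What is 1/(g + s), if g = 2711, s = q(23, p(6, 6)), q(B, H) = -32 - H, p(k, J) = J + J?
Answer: 1/2667 ≈ 0.00037495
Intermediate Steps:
p(k, J) = 2*J
s = -44 (s = -32 - 2*6 = -32 - 1*12 = -32 - 12 = -44)
1/(g + s) = 1/(2711 - 44) = 1/2667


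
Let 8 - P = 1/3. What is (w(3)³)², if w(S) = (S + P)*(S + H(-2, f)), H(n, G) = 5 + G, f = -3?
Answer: 16777216000000/729 ≈ 2.3014e+10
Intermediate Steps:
P = 23/3 (P = 8 - 1/3 = 8 - 1*⅓ = 8 - ⅓ = 23/3 ≈ 7.6667)
w(S) = (2 + S)*(23/3 + S) (w(S) = (S + 23/3)*(S + (5 - 3)) = (23/3 + S)*(S + 2) = (23/3 + S)*(2 + S) = (2 + S)*(23/3 + S))
(w(3)³)² = ((46/3 + 3² + (29/3)*3)³)² = ((46/3 + 9 + 29)³)² = ((160/3)³)² = (4096000/27)² = 16777216000000/729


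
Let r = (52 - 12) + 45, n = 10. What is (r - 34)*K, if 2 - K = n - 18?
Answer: 510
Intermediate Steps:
r = 85 (r = 40 + 45 = 85)
K = 10 (K = 2 - (10 - 18) = 2 - 1*(-8) = 2 + 8 = 10)
(r - 34)*K = (85 - 34)*10 = 51*10 = 510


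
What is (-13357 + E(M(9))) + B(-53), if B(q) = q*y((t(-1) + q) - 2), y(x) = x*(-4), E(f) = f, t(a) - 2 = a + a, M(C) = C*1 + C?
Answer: -24999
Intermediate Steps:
M(C) = 2*C (M(C) = C + C = 2*C)
t(a) = 2 + 2*a (t(a) = 2 + (a + a) = 2 + 2*a)
y(x) = -4*x
B(q) = q*(8 - 4*q) (B(q) = q*(-4*(((2 + 2*(-1)) + q) - 2)) = q*(-4*(((2 - 2) + q) - 2)) = q*(-4*((0 + q) - 2)) = q*(-4*(q - 2)) = q*(-4*(-2 + q)) = q*(8 - 4*q))
(-13357 + E(M(9))) + B(-53) = (-13357 + 2*9) + 4*(-53)*(2 - 1*(-53)) = (-13357 + 18) + 4*(-53)*(2 + 53) = -13339 + 4*(-53)*55 = -13339 - 11660 = -24999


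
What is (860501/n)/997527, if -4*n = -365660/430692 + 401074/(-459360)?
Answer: 9457990083579840/4720366216630303 ≈ 2.0037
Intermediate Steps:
n = 14196205867/32973779520 (n = -(-365660/430692 + 401074/(-459360))/4 = -(-365660*1/430692 + 401074*(-1/459360))/4 = -(-91415/107673 - 200537/229680)/4 = -¼*(-14196205867/8243444880) = 14196205867/32973779520 ≈ 0.43053)
(860501/n)/997527 = (860501/(14196205867/32973779520))/997527 = (860501*(32973779520/14196205867))*(1/997527) = (28373970250739520/14196205867)*(1/997527) = 9457990083579840/4720366216630303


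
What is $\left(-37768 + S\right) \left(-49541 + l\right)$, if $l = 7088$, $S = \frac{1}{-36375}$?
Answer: $\frac{19440799475151}{12125} \approx 1.6034 \cdot 10^{9}$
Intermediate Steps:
$S = - \frac{1}{36375} \approx -2.7491 \cdot 10^{-5}$
$\left(-37768 + S\right) \left(-49541 + l\right) = \left(-37768 - \frac{1}{36375}\right) \left(-49541 + 7088\right) = \left(- \frac{1373811001}{36375}\right) \left(-42453\right) = \frac{19440799475151}{12125}$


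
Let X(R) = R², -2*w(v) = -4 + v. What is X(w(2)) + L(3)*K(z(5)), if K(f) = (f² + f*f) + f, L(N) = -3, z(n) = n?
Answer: -164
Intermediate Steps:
w(v) = 2 - v/2 (w(v) = -(-4 + v)/2 = 2 - v/2)
K(f) = f + 2*f² (K(f) = (f² + f²) + f = 2*f² + f = f + 2*f²)
X(w(2)) + L(3)*K(z(5)) = (2 - ½*2)² - 15*(1 + 2*5) = (2 - 1)² - 15*(1 + 10) = 1² - 15*11 = 1 - 3*55 = 1 - 165 = -164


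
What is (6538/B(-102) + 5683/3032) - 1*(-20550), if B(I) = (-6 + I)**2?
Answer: 22713811129/1105164 ≈ 20552.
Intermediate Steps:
(6538/B(-102) + 5683/3032) - 1*(-20550) = (6538/((-6 - 102)**2) + 5683/3032) - 1*(-20550) = (6538/((-108)**2) + 5683*(1/3032)) + 20550 = (6538/11664 + 5683/3032) + 20550 = (6538*(1/11664) + 5683/3032) + 20550 = (3269/5832 + 5683/3032) + 20550 = 2690929/1105164 + 20550 = 22713811129/1105164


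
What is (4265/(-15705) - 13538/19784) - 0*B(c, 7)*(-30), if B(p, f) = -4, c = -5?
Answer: -29699305/31070772 ≈ -0.95586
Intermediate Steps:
(4265/(-15705) - 13538/19784) - 0*B(c, 7)*(-30) = (4265/(-15705) - 13538/19784) - 0*(-4)*(-30) = (4265*(-1/15705) - 13538*1/19784) - 0*(-30) = (-853/3141 - 6769/9892) - 1*0 = -29699305/31070772 + 0 = -29699305/31070772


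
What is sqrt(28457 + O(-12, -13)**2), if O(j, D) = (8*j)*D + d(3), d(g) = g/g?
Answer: sqrt(1588458) ≈ 1260.3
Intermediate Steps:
d(g) = 1
O(j, D) = 1 + 8*D*j (O(j, D) = (8*j)*D + 1 = 8*D*j + 1 = 1 + 8*D*j)
sqrt(28457 + O(-12, -13)**2) = sqrt(28457 + (1 + 8*(-13)*(-12))**2) = sqrt(28457 + (1 + 1248)**2) = sqrt(28457 + 1249**2) = sqrt(28457 + 1560001) = sqrt(1588458)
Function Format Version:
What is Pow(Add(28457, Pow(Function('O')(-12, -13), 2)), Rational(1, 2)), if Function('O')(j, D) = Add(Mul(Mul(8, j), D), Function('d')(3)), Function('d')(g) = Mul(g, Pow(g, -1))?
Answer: Pow(1588458, Rational(1, 2)) ≈ 1260.3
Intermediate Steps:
Function('d')(g) = 1
Function('O')(j, D) = Add(1, Mul(8, D, j)) (Function('O')(j, D) = Add(Mul(Mul(8, j), D), 1) = Add(Mul(8, D, j), 1) = Add(1, Mul(8, D, j)))
Pow(Add(28457, Pow(Function('O')(-12, -13), 2)), Rational(1, 2)) = Pow(Add(28457, Pow(Add(1, Mul(8, -13, -12)), 2)), Rational(1, 2)) = Pow(Add(28457, Pow(Add(1, 1248), 2)), Rational(1, 2)) = Pow(Add(28457, Pow(1249, 2)), Rational(1, 2)) = Pow(Add(28457, 1560001), Rational(1, 2)) = Pow(1588458, Rational(1, 2))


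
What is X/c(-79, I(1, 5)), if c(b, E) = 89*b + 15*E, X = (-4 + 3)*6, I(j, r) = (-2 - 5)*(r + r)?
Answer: 6/8081 ≈ 0.00074248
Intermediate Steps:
I(j, r) = -14*r
X = -6 (X = -1*6 = -6)
c(b, E) = 15*E + 89*b
X/c(-79, I(1, 5)) = -6/(15*(-14*5) + 89*(-79)) = -6/(15*(-70) - 7031) = -6/(-1050 - 7031) = -6/(-8081) = -1/8081*(-6) = 6/8081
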